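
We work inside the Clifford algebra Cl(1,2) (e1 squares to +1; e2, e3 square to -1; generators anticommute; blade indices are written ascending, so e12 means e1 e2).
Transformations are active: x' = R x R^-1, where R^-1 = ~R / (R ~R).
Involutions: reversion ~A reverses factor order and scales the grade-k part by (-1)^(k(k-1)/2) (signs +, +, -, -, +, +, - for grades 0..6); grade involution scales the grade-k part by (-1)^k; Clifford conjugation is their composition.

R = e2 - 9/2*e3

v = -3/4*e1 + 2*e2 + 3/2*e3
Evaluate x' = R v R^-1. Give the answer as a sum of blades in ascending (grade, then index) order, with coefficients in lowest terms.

~R = e2 - 9/2*e3, and R ~R = -85/4, so R^-1 = ~R / (-85/4).
R v = 19/4 + 3/4*e12 - 27/8*e13 + 21/2*e23
Answer: 3/4*e1 - 208/85*e2 + 87/170*e3


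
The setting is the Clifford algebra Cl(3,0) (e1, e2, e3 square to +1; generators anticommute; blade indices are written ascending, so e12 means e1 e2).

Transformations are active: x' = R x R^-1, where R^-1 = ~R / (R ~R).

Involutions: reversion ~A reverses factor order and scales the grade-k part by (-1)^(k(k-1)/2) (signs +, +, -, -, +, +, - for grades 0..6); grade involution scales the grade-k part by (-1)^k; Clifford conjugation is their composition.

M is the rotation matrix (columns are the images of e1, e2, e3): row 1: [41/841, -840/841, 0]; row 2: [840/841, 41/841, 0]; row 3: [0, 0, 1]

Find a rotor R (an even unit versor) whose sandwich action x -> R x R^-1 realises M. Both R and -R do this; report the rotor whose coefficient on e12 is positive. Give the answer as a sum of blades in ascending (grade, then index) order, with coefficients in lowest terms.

Method: write R = a + b12*e12 + b13*e13 + b23*e23 with a^2 + b12^2 + b13^2 + b23^2 = 1 (so R^-1 = ~R). Expanding the columns R e_j ~R gives tr M = 4a^2 - 1 and, from the antisymmetric part, M21 - M12 = -4a*b12, M13 - M31 = 4a*b13, M32 - M23 = -4a*b23.
Here tr M = 923/841, so a^2 = (1 + tr M)/4 = 441/841 and a = ±21/29. Taking a = 21/29: M21 - M12 = 1680/841, M13 - M31 = 0, M32 - M23 = 0, giving b12 = -20/29, b13 = 0, b23 = 0, i.e. R = 21/29 - 20/29*e12.
Its e12 coefficient is negative, so report the other preimage -R.
Answer: -21/29 + 20/29*e12. Sheet selection: the two-to-one cover makes ±R indistinguishable at the matrix level (trace 923/841), so uniqueness comes from the required sign on e12.


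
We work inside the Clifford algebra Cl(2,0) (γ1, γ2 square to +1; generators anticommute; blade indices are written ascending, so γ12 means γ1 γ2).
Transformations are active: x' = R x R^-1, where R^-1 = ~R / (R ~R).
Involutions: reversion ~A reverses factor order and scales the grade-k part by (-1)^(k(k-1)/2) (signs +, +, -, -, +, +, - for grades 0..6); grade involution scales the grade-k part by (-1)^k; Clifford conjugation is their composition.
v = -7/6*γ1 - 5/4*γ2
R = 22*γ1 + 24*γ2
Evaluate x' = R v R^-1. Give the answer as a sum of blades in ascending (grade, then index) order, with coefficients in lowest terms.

~R = 22*γ1 + 24*γ2, and R ~R = 1060, so R^-1 = ~R / (1060).
R v = -167/3 + 1/2*γ12
Answer: -1819/1590*γ1 - 1347/1060*γ2


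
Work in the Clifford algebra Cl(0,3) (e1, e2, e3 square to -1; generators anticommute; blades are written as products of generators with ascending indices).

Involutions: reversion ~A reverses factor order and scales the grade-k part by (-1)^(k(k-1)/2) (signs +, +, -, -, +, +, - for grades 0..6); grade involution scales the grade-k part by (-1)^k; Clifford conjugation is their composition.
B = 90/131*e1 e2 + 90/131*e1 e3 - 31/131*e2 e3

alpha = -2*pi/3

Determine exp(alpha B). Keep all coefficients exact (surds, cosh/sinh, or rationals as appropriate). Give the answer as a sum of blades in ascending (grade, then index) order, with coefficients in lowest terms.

B^2 term by term: the squares give (90/131)^2*(e1 e2)^2 + (90/131)^2*(e1 e3)^2 + (-31/131)^2*(e2 e3)^2 = 8100/17161*(-1) + 8100/17161*(-1) + 961/17161*(-1) = -1 (each basis 2-blade squares to minus the product of its generators' squares); cross terms between blades sharing an index anticommute and cancel. So B^2 = -1.
B^2 = -1 — circular case — the even/odd split gives cos and sin: l = 1, alpha*l = -2*pi/3, so exp(alpha B) = cos(-2*pi/3) + (sin(-2*pi/3)/1)*B = -1/2 + (-sqrt(3)/2)*B.
Answer: -1/2 - 45*sqrt(3)/131*e1 e2 - 45*sqrt(3)/131*e1 e3 + 31*sqrt(3)/262*e2 e3


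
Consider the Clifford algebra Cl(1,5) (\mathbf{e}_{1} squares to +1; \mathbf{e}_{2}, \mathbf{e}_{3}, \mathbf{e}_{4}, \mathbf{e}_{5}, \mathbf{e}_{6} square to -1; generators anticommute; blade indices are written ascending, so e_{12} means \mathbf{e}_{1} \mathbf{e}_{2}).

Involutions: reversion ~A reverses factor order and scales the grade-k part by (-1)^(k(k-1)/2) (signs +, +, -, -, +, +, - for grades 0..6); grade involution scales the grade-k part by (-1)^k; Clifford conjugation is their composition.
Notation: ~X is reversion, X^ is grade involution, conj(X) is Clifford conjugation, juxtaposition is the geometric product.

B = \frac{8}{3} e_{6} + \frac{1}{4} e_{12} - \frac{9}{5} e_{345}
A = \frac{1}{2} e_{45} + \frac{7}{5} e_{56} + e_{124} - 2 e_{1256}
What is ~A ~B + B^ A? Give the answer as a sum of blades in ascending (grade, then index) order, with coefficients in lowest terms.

first term: \frac{9}{10} e_{3} + \frac{1}{4} e_{4} + \frac{56}{15} e_{5} + \frac{1}{2} e_{56} + \frac{16}{3} e_{125} - \frac{63}{25} e_{346} - \frac{4}{3} e_{456} - \frac{9}{5} e_{1235} + \frac{1}{8} e_{1245} - \frac{8}{3} e_{1246} + \frac{7}{20} e_{1256} - \frac{18}{5} e_{12346}
second term: -\frac{9}{10} e_{3} + \frac{1}{4} e_{4} - \frac{56}{15} e_{5} - \frac{1}{2} e_{56} + \frac{16}{3} e_{125} - \frac{63}{25} e_{346} - \frac{4}{3} e_{456} + \frac{9}{5} e_{1235} + \frac{1}{8} e_{1245} + \frac{8}{3} e_{1246} + \frac{7}{20} e_{1256} + \frac{18}{5} e_{12346}
Answer: \frac{1}{2} e_{4} + \frac{32}{3} e_{125} - \frac{126}{25} e_{346} - \frac{8}{3} e_{456} + \frac{1}{4} e_{1245} + \frac{7}{10} e_{1256}


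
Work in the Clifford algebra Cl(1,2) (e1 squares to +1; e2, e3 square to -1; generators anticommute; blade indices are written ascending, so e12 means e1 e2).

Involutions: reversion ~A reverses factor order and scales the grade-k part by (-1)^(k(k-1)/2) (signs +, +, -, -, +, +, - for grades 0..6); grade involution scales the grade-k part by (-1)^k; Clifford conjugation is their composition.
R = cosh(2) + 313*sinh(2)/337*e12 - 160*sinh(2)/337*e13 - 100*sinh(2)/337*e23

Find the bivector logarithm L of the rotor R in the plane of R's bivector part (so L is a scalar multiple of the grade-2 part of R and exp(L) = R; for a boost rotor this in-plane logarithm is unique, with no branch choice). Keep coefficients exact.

The scalar part of R is cosh(2), which determines |rapidity| via cosh; the sign lives in the bivector part, and pairing them (bivector part over sinh of the rapidity = the plane) gives the unique in-plane L = rapidity * plane.
Concretely: cosh(rapidity) = cosh(2) gives rapidity = ±2, and since rapidity/sinh(rapidity) is even the sign is immaterial: L = (rapidity/sinh(rapidity)) * <R>_2 = (2/sinh(2)) * <R>_2.
Answer: 626/337*e12 - 320/337*e13 - 200/337*e23


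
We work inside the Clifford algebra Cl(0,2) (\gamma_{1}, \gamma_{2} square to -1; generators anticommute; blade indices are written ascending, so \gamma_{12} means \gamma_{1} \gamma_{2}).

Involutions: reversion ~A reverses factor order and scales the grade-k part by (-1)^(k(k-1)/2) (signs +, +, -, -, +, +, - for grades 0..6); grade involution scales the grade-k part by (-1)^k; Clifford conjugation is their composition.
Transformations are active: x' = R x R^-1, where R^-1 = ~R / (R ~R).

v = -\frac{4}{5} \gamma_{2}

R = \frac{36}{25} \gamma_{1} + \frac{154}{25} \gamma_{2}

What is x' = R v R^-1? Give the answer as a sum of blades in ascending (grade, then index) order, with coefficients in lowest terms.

~R = \frac{36}{25} \gamma_{1} + \frac{154}{25} \gamma_{2}, and R ~R = -\frac{25012}{625}, so R^-1 = ~R / (-\frac{25012}{625}).
R v = \frac{616}{125} - \frac{144}{125} \gamma_{12}
Answer: -\frac{11088}{31265} \gamma_{1} - \frac{4484}{6253} \gamma_{2}


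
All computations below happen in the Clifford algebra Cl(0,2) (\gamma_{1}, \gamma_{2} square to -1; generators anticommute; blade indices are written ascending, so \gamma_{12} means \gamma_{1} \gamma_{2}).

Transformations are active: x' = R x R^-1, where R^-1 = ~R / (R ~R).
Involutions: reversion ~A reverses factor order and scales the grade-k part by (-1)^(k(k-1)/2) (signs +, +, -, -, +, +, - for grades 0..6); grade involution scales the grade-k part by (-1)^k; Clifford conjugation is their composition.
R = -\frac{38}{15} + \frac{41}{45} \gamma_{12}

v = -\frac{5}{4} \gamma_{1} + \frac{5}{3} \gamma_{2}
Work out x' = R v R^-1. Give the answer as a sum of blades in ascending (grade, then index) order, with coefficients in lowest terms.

~R = -\frac{38}{15} - \frac{41}{45} \gamma_{12}, and R ~R = \frac{14677}{2025}, so R^-1 = ~R / (\frac{14677}{2025}).
R v = \frac{89}{54} \gamma_{1} - \frac{193}{36} \gamma_{2}
Answer: \frac{5745}{58708} \gamma_{1} + \frac{91630}{44031} \gamma_{2}


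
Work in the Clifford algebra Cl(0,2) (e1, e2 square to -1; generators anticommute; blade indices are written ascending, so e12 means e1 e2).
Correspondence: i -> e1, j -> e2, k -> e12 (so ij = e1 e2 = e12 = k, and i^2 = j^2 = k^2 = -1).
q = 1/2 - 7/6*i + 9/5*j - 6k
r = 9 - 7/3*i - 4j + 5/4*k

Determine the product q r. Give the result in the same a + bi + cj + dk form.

In blades: q = 1/2 - 7/6*e1 + 9/5*e2 - 6*e12, r = 9 - 7/3*e1 - 4*e2 + 5/4*e12.
Distribute q over r term by term (generator squares from the signature, products reordered to ascending indices): (1/2)*r = 9/2 - 7/6*e1 - 2*e2 + 5/8*e12; (-7/6*e1)*r = -49/18 - 21/2*e1 + 35/24*e2 + 14/3*e12; (9/5*e2)*r = 36/5 + 9/4*e1 + 81/5*e2 + 21/5*e12; (-6*e12)*r = 15/2 - 24*e1 + 14*e2 - 54*e12.
Sum: 1483/90 - 401/12*e1 + 3559/120*e2 - 5341/120*e12; translating back through the correspondence:
Answer: 1483/90 - 401/12*i + 3559/120*j - 5341/120*k


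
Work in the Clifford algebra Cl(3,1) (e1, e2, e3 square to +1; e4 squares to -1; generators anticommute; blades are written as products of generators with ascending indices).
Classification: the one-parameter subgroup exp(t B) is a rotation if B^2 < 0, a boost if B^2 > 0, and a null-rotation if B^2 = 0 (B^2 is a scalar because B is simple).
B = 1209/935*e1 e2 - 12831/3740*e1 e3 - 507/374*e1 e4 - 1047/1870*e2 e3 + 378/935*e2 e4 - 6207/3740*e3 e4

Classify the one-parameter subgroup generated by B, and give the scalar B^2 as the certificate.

B^2 term by term: the squares give (1209/935)^2*(e1 e2)^2 + (-12831/3740)^2*(e1 e3)^2 + (-507/374)^2*(e1 e4)^2 + (-1047/1870)^2*(e2 e3)^2 + (378/935)^2*(e2 e4)^2 + (-6207/3740)^2*(e3 e4)^2 = 1461681/874225*(-1) + 164634561/13987600*(-1) + 257049/139876*(+1) + 1096209/3496900*(-1) + 142884/874225*(+1) + 38526849/13987600*(+1) = -9 (each basis 2-blade squares to minus the product of its generators' squares); cross terms between blades sharing an index anticommute and cancel; the commuting (index-disjoint) pairs give grade-4 terms 2*c*c'*(blade product), which cancel blade by blade — e1 e2 e3 e4: -7504263/1748450 + 2425059/874225 + 530829/349690 = 0 — confirming B is simple. So B^2 = -9.
Answer: rotation, certificate B^2 = -9. B^2 = -9 is basis-independent, so its sign is the whole story.


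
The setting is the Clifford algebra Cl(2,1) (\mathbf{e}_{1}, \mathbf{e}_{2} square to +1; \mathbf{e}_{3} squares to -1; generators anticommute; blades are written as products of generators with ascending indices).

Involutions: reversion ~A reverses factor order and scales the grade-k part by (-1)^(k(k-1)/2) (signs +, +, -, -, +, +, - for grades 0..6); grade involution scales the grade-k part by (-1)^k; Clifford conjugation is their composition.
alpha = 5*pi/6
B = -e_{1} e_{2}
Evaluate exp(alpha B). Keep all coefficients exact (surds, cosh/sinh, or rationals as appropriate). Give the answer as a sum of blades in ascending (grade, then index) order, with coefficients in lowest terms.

B^2 = (-1)^2*(e_{1} e_{2})^2 = 1*(-1) = -1 (a basis 2-blade squares to minus the product of its generators' squares).
B^2 = -1 — the negative square puts this in the circular regime; l = 1, alpha*l = \frac{5 \pi}{6}, so exp(alpha B) = cos(\frac{5 \pi}{6}) + (sin(\frac{5 \pi}{6})/1)*B = - \frac{\sqrt{3}}{2} + (\frac{1}{2})*B.
Answer: - \frac{\sqrt{3}}{2} - \frac{1}{2} e_{1} e_{2}


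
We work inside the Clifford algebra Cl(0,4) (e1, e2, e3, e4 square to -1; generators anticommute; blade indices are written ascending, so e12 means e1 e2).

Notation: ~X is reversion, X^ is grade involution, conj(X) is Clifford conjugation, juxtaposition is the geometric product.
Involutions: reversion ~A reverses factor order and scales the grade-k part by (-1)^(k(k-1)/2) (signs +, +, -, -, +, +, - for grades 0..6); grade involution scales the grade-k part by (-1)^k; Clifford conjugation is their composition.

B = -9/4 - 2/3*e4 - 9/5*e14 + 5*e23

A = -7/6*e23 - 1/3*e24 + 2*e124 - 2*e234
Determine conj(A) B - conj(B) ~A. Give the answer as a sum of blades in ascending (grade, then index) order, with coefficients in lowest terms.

first term: -35/6 - 152/45*e2 + 10*e4 + 29/15*e12 - 95/24*e23 - 3/4*e24 - 5/3*e34 + 18/5*e123 - 9/2*e124 - 10*e134 + 67/18*e234 - 21/10*e1234
second term: 35/6 - 152/45*e2 + 10*e4 + 29/15*e12 - 95/24*e23 - 3/4*e24 - 5/3*e34 - 18/5*e123 + 9/2*e124 + 10*e134 - 67/18*e234 + 21/10*e1234
Answer: -35/3 + 36/5*e123 - 9*e124 - 20*e134 + 67/9*e234 - 21/5*e1234


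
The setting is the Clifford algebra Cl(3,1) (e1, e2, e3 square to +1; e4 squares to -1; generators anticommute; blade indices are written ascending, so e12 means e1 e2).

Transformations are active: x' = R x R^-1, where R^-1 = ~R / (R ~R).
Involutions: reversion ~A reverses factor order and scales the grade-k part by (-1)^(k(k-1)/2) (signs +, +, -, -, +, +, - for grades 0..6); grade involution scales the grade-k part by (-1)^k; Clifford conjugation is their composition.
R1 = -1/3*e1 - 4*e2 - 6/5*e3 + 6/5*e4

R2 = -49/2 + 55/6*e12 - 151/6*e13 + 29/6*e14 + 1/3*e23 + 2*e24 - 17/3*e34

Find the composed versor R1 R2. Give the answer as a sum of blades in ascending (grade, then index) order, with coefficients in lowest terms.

Distribute over the terms of R1 (each basis-blade product reordered to ascending indices, repeated generators contracted through their squares):
(-1/3*e1) R2 = 49/6*e1 - 55/18*e2 + 151/18*e3 - 29/18*e4 - 1/9*e123 - 2/3*e124 + 17/9*e134
(-4*e2) R2 = 110/3*e1 + 98*e2 - 4/3*e3 - 8*e4 - 302/3*e123 + 58/3*e124 + 68/3*e234
(-6/5*e3) R2 = -151/5*e1 + 2/5*e2 + 147/5*e3 + 34/5*e4 - 11*e123 + 29/5*e134 + 12/5*e234
(6/5*e4) R2 = 29/5*e1 + 12/5*e2 - 34/5*e3 - 147/5*e4 + 11*e124 - 151/5*e134 + 2/5*e234
Summing the partial products and collecting blades:
Answer: 613/30*e1 + 8797/90*e2 + 2669/90*e3 - 2899/90*e4 - 1006/9*e123 + 89/3*e124 - 1013/45*e134 + 382/15*e234


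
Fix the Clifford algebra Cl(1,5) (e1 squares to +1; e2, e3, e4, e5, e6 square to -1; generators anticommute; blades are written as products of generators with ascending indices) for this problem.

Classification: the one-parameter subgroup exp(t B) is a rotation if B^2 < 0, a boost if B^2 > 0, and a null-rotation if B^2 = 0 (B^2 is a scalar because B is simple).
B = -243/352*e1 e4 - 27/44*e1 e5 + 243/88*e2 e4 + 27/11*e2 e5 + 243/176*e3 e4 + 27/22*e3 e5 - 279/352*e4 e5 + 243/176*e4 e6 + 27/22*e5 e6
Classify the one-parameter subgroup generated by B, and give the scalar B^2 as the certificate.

B^2 term by term: the squares give (-243/352)^2*(e1 e4)^2 + (-27/44)^2*(e1 e5)^2 + (243/88)^2*(e2 e4)^2 + (27/11)^2*(e2 e5)^2 + (243/176)^2*(e3 e4)^2 + (27/22)^2*(e3 e5)^2 + (-279/352)^2*(e4 e5)^2 + (243/176)^2*(e4 e6)^2 + (27/22)^2*(e5 e6)^2 = 59049/123904*(+1) + 729/1936*(+1) + 59049/7744*(-1) + 729/121*(-1) + 59049/30976*(-1) + 729/484*(-1) + 77841/123904*(-1) + 59049/30976*(-1) + 729/484*(-1) = -81/4 (each basis 2-blade squares to minus the product of its generators' squares); cross terms between blades sharing an index anticommute and cancel; the commuting (index-disjoint) pairs give grade-4 terms 2*c*c'*(blade product), which cancel blade by blade — e1 e2 e4 e5: 6561/1936 - 6561/1936 = 0; e1 e3 e4 e5: 6561/3872 - 6561/3872 = 0; e1 e4 e5 e6: -6561/3872 + 6561/3872 = 0; e2 e3 e4 e5: -6561/968 + 6561/968 = 0; e2 e4 e5 e6: 6561/968 - 6561/968 = 0; e3 e4 e5 e6: 6561/1936 - 6561/1936 = 0 — confirming B is simple. So B^2 = -81/4.
Answer: rotation, certificate B^2 = -81/4. Check the certificate: B^2 = -81/4, and that sign is decisive whatever form B takes.


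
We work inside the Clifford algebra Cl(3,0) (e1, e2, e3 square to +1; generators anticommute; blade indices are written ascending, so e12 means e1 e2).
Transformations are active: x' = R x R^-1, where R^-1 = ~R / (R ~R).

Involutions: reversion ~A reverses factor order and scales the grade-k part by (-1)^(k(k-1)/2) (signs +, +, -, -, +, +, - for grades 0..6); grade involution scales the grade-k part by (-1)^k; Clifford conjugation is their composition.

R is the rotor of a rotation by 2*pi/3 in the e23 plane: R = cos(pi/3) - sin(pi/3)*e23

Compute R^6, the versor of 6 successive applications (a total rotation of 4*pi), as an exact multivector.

Rotor phase runs at HALF the rotation angle; powers of one rotor simply add phase, so after 6 steps in e23 the phase is 6*pi/3 = 2*pi and R^6 = cos(2*pi) - sin(2*pi)*e23.
cos(2*pi) = 1 and sin(2*pi) = 0, so R^6 = 1. The total rotation 4*pi is 2 full turns, so every vector returns to itself, yet the rotor is +1, back on the identity sheet (an even number of 2*pi turns).
Answer: 1


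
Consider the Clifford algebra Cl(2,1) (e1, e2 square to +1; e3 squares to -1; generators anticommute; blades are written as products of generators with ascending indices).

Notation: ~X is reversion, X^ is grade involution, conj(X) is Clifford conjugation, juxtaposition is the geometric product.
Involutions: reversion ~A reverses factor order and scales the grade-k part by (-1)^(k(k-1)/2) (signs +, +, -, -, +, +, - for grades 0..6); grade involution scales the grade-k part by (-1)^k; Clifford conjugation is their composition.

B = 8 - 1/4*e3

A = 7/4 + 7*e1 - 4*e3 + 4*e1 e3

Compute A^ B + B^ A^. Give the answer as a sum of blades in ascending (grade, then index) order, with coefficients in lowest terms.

first term: 15 - 55*e1 + 505/16*e3 + 135/4*e1 e3
second term: 13 - 55*e1 + 519/16*e3 + 135/4*e1 e3
Answer: 28 - 110*e1 + 64*e3 + 135/2*e1 e3


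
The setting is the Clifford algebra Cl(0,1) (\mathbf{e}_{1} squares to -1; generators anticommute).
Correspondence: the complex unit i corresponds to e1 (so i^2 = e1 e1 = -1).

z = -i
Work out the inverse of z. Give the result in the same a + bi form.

In blades: z = -e_{1}.
With qbar = e_{1} (scalar fixed, mapped units negated), z qbar = 1 (the sum of squared coefficients), so z^-1 = qbar / (1) = e_{1}; translating back:
Answer: i


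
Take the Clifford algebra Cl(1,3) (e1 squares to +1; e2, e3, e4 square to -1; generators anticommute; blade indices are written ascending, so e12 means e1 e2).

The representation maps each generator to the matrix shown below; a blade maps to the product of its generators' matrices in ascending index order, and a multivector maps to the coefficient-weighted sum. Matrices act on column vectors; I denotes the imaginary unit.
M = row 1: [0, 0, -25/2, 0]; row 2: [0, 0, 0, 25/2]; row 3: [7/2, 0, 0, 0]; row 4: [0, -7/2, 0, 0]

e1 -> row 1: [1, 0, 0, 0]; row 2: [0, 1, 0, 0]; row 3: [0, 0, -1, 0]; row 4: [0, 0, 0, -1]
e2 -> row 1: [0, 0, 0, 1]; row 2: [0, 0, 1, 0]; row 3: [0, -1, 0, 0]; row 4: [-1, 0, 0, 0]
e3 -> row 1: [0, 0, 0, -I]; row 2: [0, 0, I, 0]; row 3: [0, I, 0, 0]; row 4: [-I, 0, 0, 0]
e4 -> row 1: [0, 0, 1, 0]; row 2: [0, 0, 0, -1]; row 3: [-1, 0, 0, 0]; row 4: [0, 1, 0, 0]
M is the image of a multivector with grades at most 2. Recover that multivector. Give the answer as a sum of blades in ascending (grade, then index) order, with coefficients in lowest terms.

Method: the blade images are trace-orthogonal — tr(rho(e_A) rho(e_B)^-1) = 4 if A = B and 0 otherwise — and rho(e_A)^-1 = (e_A)^2 * rho(e_A) with (e_A)^2 = +1 or -1, so the coefficient of e_A in the preimage is (e_A)^2 * tr(M rho(e_A))/4.
Nonzero projections over blades of grade <= 2: e4: (e4)^2 = -1, tr(M rho(e4)) = 32, coefficient -8; e14: (e14)^2 = +1, tr(M rho(e14)) = -18, coefficient -9/2. Every other blade of grade <= 2 projects to 0.
Answer: -8*e4 - 9/2*e14


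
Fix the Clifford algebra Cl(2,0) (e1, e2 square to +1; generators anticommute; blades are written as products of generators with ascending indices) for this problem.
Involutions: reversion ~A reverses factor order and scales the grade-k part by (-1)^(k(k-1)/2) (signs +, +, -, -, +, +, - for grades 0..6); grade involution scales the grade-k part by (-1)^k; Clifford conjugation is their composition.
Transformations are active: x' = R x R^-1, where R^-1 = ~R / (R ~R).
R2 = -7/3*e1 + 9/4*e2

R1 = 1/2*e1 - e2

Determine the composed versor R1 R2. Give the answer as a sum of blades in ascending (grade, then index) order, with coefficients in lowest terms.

Distribute over the terms of R1 (each basis-blade product reordered to ascending indices, repeated generators contracted through their squares):
(1/2*e1) R2 = -7/6 + 9/8*e1 e2
(-e2) R2 = -9/4 - 7/3*e1 e2
Summing the partial products and collecting blades:
Answer: -41/12 - 29/24*e1 e2


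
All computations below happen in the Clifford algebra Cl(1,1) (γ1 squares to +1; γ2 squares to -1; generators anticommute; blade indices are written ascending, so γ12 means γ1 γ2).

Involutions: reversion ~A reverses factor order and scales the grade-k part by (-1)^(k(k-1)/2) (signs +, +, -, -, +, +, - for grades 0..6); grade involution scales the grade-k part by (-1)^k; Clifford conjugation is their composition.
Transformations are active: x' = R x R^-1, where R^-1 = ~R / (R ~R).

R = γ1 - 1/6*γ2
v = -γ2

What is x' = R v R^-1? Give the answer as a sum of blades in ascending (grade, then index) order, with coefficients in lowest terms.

~R = γ1 - 1/6*γ2, and R ~R = 35/36, so R^-1 = ~R / (35/36).
R v = -1/6 - γ12
Answer: -12/35*γ1 + 37/35*γ2


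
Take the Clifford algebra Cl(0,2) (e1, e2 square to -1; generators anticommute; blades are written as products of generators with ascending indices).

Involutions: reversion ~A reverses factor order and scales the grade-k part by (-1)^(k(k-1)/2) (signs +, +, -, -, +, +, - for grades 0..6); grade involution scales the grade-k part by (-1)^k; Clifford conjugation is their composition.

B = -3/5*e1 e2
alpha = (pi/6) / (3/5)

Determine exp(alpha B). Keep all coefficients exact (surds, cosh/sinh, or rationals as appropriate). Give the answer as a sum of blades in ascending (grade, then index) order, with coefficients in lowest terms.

B^2 = (-3/5)^2*(e1 e2)^2 = 9/25*(-1) = -9/25 (a basis 2-blade squares to minus the product of its generators' squares).
B^2 = -9/25 — the negative square puts this in the circular regime; l = 3/5, alpha*l = pi/6, so exp(alpha B) = cos(pi/6) + (sin(pi/6)/(3/5))*B = sqrt(3)/2 + (5/6)*B.
Answer: sqrt(3)/2 - 1/2*e1 e2


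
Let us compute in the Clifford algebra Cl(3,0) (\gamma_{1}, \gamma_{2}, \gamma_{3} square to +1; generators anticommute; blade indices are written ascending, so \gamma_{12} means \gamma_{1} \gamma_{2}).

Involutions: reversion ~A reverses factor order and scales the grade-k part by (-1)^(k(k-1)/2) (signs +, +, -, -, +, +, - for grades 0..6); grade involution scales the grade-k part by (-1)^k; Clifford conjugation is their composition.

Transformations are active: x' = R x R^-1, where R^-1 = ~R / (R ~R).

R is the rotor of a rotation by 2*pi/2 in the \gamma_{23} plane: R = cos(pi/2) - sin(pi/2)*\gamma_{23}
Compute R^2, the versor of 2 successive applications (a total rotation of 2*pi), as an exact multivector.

Half-angle bookkeeping: 2 applications in \gamma_{23} add up to rotor phase 2*pi/2 = \pi, so R^2 = cos(\pi) - sin(\pi)*\gamma_{23}.
cos(\pi) = -1 and sin(\pi) = 0, so R^2 = -1. The total rotation 2*pi is 1 full turn, so every vector returns to itself, yet the rotor is -1, on the OTHER sheet of the double cover (an odd number of 2*pi turns).
Answer: -1


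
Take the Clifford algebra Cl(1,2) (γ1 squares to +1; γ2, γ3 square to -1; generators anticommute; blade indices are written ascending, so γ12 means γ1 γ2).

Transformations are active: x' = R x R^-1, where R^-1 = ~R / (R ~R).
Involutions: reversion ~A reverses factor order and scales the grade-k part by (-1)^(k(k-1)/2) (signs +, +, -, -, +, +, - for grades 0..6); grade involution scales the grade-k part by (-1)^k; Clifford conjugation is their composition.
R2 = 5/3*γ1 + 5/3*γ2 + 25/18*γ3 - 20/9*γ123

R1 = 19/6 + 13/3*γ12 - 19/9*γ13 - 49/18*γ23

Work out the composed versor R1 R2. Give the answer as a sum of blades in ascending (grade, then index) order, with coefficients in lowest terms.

Distribute over the terms of R1 (each basis-blade product reordered to ascending indices, repeated generators contracted through their squares):
(19/6) R2 = 95/18*γ1 + 95/18*γ2 + 475/108*γ3 - 190/27*γ123
(13/3*γ12) R2 = -65/9*γ1 - 65/9*γ2 - 260/27*γ3 + 325/54*γ123
(-19/9*γ13) R2 = 475/162*γ1 - 380/81*γ2 + 95/27*γ3 + 95/27*γ123
(-49/18*γ23) R2 = -490/81*γ1 + 1225/324*γ2 - 245/54*γ3 - 245/54*γ123
Summing the partial products and collecting blades:
Answer: -410/81*γ1 - 925/324*γ2 - 25/4*γ3 - 55/27*γ123


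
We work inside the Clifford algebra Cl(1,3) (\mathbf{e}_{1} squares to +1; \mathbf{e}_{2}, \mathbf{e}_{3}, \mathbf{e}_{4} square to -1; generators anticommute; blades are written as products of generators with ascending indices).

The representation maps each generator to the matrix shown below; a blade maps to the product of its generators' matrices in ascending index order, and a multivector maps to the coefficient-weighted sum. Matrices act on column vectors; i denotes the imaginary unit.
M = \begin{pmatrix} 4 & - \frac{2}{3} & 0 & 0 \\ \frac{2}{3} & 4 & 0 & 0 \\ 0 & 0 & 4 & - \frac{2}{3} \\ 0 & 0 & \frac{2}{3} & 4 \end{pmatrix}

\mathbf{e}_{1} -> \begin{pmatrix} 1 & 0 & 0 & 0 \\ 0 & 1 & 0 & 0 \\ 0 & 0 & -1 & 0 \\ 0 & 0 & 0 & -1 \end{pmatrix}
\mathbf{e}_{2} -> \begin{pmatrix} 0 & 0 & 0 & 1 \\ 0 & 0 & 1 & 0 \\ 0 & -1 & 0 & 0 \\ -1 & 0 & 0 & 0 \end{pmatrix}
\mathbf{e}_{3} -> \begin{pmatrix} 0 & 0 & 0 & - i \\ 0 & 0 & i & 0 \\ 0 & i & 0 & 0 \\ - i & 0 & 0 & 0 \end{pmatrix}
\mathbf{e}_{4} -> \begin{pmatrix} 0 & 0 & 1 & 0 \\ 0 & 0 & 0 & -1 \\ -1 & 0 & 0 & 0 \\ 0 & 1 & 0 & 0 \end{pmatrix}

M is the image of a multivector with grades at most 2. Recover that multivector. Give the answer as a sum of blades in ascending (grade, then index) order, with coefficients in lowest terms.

Method: the blade images are trace-orthogonal — tr(rho(e_A) rho(e_B)^-1) = 4 if A = B and 0 otherwise — and rho(e_A)^-1 = (e_A)^2 * rho(e_A) with (e_A)^2 = +1 or -1, so the coefficient of e_A in the preimage is (e_A)^2 * tr(M rho(e_A))/4.
Nonzero projections over blades of grade <= 2: 1: (1)^2 = +1, tr(M 1) = 16, coefficient 4; e_{2} e_{4}: (e_{2} e_{4})^2 = -1, tr(M rho(e_{2} e_{4})) = \frac{8}{3}, coefficient -\frac{2}{3}. Every other blade of grade <= 2 projects to 0.
Answer: 4 - \frac{2}{3} e_{2} e_{4}


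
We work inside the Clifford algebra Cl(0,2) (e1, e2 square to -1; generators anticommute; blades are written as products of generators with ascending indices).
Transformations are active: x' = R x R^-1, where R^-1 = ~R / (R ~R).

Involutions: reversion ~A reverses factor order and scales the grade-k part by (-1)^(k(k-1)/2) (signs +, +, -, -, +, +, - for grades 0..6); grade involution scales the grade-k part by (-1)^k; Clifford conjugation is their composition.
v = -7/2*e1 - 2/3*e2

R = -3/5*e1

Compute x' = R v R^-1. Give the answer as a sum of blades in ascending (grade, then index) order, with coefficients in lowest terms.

~R = -3/5*e1, and R ~R = -9/25, so R^-1 = ~R / (-9/25).
R v = -21/10 + 2/5*e1 e2
Answer: -7/2*e1 + 2/3*e2


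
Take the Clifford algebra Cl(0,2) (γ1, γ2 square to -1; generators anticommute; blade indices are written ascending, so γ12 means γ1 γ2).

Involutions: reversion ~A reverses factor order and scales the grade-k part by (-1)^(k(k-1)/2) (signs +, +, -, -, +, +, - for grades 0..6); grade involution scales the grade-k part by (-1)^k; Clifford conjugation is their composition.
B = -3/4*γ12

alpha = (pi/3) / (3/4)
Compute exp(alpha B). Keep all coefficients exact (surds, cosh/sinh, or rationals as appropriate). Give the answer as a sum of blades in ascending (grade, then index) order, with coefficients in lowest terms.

B^2 = (-3/4)^2*(γ12)^2 = 9/16*(-1) = -9/16 (a basis 2-blade squares to minus the product of its generators' squares).
B^2 = -9/16 — the negative square puts this in the circular regime; l = 3/4, alpha*l = pi/3, so exp(alpha B) = cos(pi/3) + (sin(pi/3)/(3/4))*B = 1/2 + (2*sqrt(3)/3)*B.
Answer: 1/2 - sqrt(3)/2*γ12


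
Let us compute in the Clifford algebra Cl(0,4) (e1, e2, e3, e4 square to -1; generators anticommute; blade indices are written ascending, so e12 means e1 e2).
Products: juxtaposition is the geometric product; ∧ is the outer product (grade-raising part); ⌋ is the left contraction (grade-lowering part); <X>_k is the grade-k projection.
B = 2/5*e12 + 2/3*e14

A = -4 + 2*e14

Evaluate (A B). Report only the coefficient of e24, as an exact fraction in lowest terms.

step 1: -4/3 - 8/5*e12 - 8/3*e14 - 4/5*e24
Answer: -4/5


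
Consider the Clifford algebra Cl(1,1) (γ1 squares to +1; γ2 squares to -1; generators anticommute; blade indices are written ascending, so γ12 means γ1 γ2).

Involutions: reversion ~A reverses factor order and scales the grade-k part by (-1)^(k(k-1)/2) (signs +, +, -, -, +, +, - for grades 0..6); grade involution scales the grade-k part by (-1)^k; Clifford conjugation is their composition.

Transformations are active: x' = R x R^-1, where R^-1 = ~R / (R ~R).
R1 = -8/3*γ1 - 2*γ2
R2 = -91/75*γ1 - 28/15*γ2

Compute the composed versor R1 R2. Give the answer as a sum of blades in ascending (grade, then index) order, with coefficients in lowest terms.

Distribute over the terms of R1 (each basis-blade product reordered to ascending indices, repeated generators contracted through their squares):
(-8/3*γ1) R2 = 728/225 + 224/45*γ12
(-2*γ2) R2 = -56/15 - 182/75*γ12
Summing the partial products and collecting blades:
Answer: -112/225 + 574/225*γ12


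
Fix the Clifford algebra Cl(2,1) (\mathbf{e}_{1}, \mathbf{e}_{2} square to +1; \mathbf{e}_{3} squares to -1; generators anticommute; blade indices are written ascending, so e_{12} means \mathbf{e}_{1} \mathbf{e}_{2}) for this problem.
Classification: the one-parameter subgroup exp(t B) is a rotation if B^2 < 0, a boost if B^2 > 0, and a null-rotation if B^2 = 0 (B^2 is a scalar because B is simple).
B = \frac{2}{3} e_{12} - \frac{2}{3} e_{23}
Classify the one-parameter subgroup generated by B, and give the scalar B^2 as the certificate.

B^2 term by term: the squares give (\frac{2}{3})^2*(e_{12})^2 + (-\frac{2}{3})^2*(e_{23})^2 = \frac{4}{9}*(-1) + \frac{4}{9}*(+1) = 0 (each basis 2-blade squares to minus the product of its generators' squares); cross terms between blades sharing an index anticommute and cancel. So B^2 = 0.
Answer: null-rotation, certificate B^2 = 0. Key observation: B^2 = 0 is a conjugation invariant, so its sign decides the class regardless of the surface form of B.


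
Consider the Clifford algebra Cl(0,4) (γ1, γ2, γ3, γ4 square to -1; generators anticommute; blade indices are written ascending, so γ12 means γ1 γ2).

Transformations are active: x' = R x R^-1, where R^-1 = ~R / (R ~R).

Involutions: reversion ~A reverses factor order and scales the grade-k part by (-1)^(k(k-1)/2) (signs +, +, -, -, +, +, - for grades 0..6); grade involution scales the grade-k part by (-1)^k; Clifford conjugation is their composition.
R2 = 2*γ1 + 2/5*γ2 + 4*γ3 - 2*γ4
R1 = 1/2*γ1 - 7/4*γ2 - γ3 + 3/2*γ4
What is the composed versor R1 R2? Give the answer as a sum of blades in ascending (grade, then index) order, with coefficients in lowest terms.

Distribute over the terms of R1 (each basis-blade product reordered to ascending indices, repeated generators contracted through their squares):
(1/2*γ1) R2 = -1 + 1/5*γ12 + 2*γ13 - γ14
(-7/4*γ2) R2 = 7/10 + 7/2*γ12 - 7*γ23 + 7/2*γ24
(-γ3) R2 = 4 + 2*γ13 + 2/5*γ23 + 2*γ34
(3/2*γ4) R2 = 3 - 3*γ14 - 3/5*γ24 - 6*γ34
Summing the partial products and collecting blades:
Answer: 67/10 + 37/10*γ12 + 4*γ13 - 4*γ14 - 33/5*γ23 + 29/10*γ24 - 4*γ34


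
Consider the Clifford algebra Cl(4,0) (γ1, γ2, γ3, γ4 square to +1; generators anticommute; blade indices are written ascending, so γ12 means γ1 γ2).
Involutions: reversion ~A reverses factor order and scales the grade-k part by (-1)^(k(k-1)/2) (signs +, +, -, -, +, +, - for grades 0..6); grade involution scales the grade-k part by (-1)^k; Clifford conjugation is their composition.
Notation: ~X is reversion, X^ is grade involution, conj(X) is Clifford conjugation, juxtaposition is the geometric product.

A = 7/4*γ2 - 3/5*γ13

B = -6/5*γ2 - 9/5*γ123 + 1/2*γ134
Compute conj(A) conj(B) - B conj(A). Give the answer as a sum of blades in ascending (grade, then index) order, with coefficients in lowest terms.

first term: -21/10 - 27/25*γ2 - 3/10*γ4 - 63/20*γ13 - 18/25*γ123 + 7/8*γ1234
second term: 21/10 - 27/25*γ2 - 3/10*γ4 - 63/20*γ13 + 18/25*γ123 - 7/8*γ1234
Answer: -21/5 - 36/25*γ123 + 7/4*γ1234


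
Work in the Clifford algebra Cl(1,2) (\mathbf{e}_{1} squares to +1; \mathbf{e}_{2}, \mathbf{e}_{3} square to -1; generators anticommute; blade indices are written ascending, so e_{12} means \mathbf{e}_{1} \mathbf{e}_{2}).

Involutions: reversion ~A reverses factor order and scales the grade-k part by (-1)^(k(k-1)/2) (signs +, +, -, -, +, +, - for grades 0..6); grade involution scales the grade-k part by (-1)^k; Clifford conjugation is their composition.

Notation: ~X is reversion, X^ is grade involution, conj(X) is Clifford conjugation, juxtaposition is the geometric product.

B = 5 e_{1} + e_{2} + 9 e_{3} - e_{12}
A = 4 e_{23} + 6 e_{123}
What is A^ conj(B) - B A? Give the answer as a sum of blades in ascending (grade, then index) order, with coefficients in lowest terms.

first term: 36 e_{2} - 10 e_{3} - 54 e_{12} + 10 e_{13} + 30 e_{23} - 20 e_{123}
second term: 36 e_{2} - 10 e_{3} - 54 e_{12} + 10 e_{13} + 30 e_{23} + 20 e_{123}
Answer: -40 e_{123}


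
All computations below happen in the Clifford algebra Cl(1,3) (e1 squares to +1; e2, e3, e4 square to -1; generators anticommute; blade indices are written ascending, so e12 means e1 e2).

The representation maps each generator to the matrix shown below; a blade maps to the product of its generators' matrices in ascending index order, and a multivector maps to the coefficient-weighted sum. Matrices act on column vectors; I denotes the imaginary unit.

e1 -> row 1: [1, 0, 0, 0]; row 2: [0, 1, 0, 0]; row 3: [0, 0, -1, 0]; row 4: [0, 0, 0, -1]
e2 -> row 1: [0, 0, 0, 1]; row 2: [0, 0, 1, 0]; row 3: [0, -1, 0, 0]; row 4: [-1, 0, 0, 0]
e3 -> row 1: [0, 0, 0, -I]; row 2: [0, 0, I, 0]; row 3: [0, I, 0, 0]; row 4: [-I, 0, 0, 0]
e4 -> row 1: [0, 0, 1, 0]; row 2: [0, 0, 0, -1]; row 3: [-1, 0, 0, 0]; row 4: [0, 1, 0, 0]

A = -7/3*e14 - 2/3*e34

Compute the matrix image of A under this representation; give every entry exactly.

Bivector images (products of the table entries): rho(e14) = rho(e1)rho(e4) = row 1: [0, 0, 1, 0]; row 2: [0, 0, 0, -1]; row 3: [1, 0, 0, 0]; row 4: [0, -1, 0, 0]; rho(e34) = rho(e3)rho(e4) = row 1: [0, -I, 0, 0]; row 2: [-I, 0, 0, 0]; row 3: [0, 0, 0, -I]; row 4: [0, 0, -I, 0].
M = (-7/3)*rho(e14) + (-2/3)*rho(e34), summed entrywise:
Answer: row 1: [0, 2*I/3, -7/3, 0]; row 2: [2*I/3, 0, 0, 7/3]; row 3: [-7/3, 0, 0, 2*I/3]; row 4: [0, 7/3, 2*I/3, 0]


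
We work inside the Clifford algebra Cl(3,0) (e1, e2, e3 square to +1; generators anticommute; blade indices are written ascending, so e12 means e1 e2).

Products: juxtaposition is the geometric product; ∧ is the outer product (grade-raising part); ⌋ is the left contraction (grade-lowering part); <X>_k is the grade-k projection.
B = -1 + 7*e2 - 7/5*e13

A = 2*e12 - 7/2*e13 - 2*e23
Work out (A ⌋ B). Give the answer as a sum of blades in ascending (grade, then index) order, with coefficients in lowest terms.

step 1: -49/10
Answer: -49/10


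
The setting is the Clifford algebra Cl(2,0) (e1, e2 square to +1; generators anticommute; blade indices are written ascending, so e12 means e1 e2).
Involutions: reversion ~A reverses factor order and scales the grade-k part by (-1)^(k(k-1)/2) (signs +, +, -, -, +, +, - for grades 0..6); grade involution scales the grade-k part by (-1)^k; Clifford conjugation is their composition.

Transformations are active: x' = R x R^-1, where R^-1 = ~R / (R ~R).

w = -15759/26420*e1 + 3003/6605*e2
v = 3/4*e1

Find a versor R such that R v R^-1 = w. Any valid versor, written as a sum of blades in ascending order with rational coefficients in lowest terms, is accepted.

Take R = v + w = 1014/6605*e1 + 3003/6605*e2. Because q(v) = q(w) = 9/16, conjugation by R sends v exactly to w.
Answer: 1014/6605*e1 + 3003/6605*e2


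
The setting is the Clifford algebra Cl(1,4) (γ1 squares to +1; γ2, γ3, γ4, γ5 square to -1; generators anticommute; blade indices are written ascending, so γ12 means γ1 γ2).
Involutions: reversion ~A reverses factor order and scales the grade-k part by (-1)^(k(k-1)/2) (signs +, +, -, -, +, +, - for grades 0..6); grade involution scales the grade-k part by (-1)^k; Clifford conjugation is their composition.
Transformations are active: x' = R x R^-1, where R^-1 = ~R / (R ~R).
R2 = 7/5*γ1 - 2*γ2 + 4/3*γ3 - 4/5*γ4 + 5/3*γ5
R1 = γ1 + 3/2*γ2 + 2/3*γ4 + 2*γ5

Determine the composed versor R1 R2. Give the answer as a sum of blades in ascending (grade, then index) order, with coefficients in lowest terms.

Distribute over the terms of R1 (each basis-blade product reordered to ascending indices, repeated generators contracted through their squares):
(γ1) R2 = 7/5 - 2*γ12 + 4/3*γ13 - 4/5*γ14 + 5/3*γ15
(3/2*γ2) R2 = 3 - 21/10*γ12 + 2*γ23 - 6/5*γ24 + 5/2*γ25
(2/3*γ4) R2 = 8/15 - 14/15*γ14 + 4/3*γ24 - 8/9*γ34 + 10/9*γ45
(2*γ5) R2 = -10/3 - 14/5*γ15 + 4*γ25 - 8/3*γ35 + 8/5*γ45
Summing the partial products and collecting blades:
Answer: 8/5 - 41/10*γ12 + 4/3*γ13 - 26/15*γ14 - 17/15*γ15 + 2*γ23 + 2/15*γ24 + 13/2*γ25 - 8/9*γ34 - 8/3*γ35 + 122/45*γ45


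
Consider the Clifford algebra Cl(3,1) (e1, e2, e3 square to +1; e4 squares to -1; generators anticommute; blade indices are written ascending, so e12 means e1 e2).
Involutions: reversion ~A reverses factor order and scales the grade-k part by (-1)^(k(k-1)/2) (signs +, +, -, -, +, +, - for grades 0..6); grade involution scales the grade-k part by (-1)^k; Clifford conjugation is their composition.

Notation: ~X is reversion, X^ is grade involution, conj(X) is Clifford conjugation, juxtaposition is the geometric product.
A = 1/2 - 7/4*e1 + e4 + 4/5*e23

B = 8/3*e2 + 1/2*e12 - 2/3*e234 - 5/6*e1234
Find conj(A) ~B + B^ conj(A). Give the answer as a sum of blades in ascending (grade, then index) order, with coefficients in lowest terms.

first term: 11/24*e2 + 32/15*e3 + 8/15*e4 + 53/12*e12 - 2/5*e13 - 2/3*e14 + 2/3*e23 + 8/3*e24 + 5/6*e123 + 1/2*e124 - 9/8*e234 + 3/4*e1234
second term: -53/24*e2 + 32/15*e3 + 8/15*e4 + 59/12*e12 - 2/5*e13 - 2/3*e14 + 2/3*e23 + 8/3*e24 - 5/6*e123 - 1/2*e124 + 43/24*e234 - 19/12*e1234
Answer: -7/4*e2 + 64/15*e3 + 16/15*e4 + 28/3*e12 - 4/5*e13 - 4/3*e14 + 4/3*e23 + 16/3*e24 + 2/3*e234 - 5/6*e1234


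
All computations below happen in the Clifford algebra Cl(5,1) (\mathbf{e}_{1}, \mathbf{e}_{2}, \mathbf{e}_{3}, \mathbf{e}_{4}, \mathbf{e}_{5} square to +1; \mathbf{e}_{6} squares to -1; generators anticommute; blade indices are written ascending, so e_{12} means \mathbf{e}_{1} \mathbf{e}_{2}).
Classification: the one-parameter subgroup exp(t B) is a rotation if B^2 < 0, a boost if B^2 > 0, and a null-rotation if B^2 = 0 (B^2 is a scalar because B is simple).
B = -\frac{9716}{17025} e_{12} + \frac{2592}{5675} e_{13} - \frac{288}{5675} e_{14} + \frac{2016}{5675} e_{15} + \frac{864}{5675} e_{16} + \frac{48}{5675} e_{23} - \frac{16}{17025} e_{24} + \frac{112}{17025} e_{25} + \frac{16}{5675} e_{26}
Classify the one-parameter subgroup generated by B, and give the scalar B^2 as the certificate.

B^2 term by term: the squares give (-\frac{9716}{17025})^2*(e_{12})^2 + (\frac{2592}{5675})^2*(e_{13})^2 + (-\frac{288}{5675})^2*(e_{14})^2 + (\frac{2016}{5675})^2*(e_{15})^2 + (\frac{864}{5675})^2*(e_{16})^2 + (\frac{48}{5675})^2*(e_{23})^2 + (-\frac{16}{17025})^2*(e_{24})^2 + (\frac{112}{17025})^2*(e_{25})^2 + (\frac{16}{5675})^2*(e_{26})^2 = \frac{94400656}{289850625}*(-1) + \frac{6718464}{32205625}*(-1) + \frac{82944}{32205625}*(-1) + \frac{4064256}{32205625}*(-1) + \frac{746496}{32205625}*(+1) + \frac{2304}{32205625}*(-1) + \frac{256}{289850625}*(-1) + \frac{12544}{289850625}*(-1) + \frac{256}{32205625}*(+1) = -\frac{16}{25} (each basis 2-blade squares to minus the product of its generators' squares); cross terms between blades sharing an index anticommute and cancel; the commuting (index-disjoint) pairs give grade-4 terms 2*c*c'*(blade product), which cancel blade by blade — e_{1234}: \frac{27648}{32205625} - \frac{27648}{32205625} = 0; e_{1235}: -\frac{193536}{32205625} + \frac{193536}{32205625} = 0; e_{1236}: -\frac{82944}{32205625} + \frac{82944}{32205625} = 0; e_{1245}: \frac{21504}{32205625} - \frac{21504}{32205625} = 0; e_{1246}: \frac{9216}{32205625} - \frac{9216}{32205625} = 0; e_{1256}: -\frac{64512}{32205625} + \frac{64512}{32205625} = 0 — confirming B is simple. So B^2 = -\frac{16}{25}.
Answer: rotation, certificate B^2 = -\frac{16}{25}. Because -\frac{16}{25} is invariant under every versor sandwich, the classification follows from its sign alone.
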